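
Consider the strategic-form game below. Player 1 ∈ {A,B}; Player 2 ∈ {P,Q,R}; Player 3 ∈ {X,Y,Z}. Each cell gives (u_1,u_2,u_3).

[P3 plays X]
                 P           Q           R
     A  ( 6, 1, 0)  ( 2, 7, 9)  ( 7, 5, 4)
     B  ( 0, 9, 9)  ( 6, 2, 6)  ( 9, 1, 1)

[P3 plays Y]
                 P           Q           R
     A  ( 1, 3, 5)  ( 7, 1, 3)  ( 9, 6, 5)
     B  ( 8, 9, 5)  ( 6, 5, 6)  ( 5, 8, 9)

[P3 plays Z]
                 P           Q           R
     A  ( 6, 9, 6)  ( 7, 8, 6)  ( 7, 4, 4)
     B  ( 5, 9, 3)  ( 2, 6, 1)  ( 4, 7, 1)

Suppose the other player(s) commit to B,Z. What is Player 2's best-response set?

u_2(P vs B,Z) = 9
u_2(Q vs B,Z) = 6
u_2(R vs B,Z) = 7
max payoff 9 at {P}

BR_2 = {P}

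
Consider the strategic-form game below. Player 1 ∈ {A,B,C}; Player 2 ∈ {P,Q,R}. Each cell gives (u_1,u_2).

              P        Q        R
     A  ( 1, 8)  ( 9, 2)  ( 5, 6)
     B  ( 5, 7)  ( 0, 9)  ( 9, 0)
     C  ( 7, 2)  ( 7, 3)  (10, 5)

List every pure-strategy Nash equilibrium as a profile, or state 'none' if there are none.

NE set: (C,R)

(A,P): not NE [P1→C gives 7>1]
(A,Q): not NE [P2→P gives 8>2]
(A,R): not NE [P1→C gives 10>5; P2→P gives 8>6]
(B,P): not NE [P1→C gives 7>5; P2→Q gives 9>7]
(B,Q): not NE [P1→A gives 9>0]
(B,R): not NE [P1→C gives 10>9; P2→Q gives 9>0]
(C,P): not NE [P2→R gives 5>2]
(C,Q): not NE [P1→A gives 9>7; P2→R gives 5>3]
(C,R): NE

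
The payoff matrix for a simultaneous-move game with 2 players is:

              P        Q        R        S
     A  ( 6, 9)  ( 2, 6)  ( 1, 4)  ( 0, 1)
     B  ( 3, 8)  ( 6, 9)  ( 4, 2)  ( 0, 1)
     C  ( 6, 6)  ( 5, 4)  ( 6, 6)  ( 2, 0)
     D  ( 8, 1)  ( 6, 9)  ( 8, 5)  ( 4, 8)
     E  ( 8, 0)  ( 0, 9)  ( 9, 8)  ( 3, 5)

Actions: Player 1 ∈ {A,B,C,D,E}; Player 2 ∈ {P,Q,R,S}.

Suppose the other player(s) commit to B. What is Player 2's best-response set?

u_2(P vs B) = 8
u_2(Q vs B) = 9
u_2(R vs B) = 2
u_2(S vs B) = 1
max payoff 9 at {Q}

BR_2 = {Q}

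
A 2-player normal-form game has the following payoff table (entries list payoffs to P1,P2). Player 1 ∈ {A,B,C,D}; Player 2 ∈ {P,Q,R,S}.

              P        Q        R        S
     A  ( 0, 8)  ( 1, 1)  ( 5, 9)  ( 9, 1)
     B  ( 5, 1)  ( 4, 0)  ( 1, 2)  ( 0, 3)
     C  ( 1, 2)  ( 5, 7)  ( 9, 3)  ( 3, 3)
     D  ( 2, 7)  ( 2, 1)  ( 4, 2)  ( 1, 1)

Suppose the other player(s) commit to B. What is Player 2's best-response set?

BR_2 = {S}

u_2(P vs B) = 1
u_2(Q vs B) = 0
u_2(R vs B) = 2
u_2(S vs B) = 3
max payoff 3 at {S}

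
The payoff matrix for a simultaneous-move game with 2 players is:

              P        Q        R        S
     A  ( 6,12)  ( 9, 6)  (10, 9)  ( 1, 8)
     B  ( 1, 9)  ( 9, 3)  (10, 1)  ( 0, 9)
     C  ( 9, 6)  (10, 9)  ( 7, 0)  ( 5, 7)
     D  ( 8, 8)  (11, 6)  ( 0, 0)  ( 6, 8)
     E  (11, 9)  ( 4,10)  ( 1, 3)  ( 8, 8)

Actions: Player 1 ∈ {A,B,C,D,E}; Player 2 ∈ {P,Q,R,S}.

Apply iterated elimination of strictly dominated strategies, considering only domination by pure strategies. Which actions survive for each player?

P2 drop R (P beats it: A:12>9 B:9>1 C:6>0 D:8>0 E:9>3)
P1 drop A (C beats it: P:9>6 Q:10>9 S:5>1)
P1 drop B (C beats it: P:9>1 Q:10>9 S:5>0)
P1→{C,D,E} P2→{P,Q,S}

IESDS → P1:{C,D,E} P2:{P,Q,S}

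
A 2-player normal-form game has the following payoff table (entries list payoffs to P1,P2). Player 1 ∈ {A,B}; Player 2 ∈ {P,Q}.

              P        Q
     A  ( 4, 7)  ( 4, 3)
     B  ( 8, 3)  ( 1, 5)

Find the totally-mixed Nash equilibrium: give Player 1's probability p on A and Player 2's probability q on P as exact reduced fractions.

P1 indiff ⇒ q·4+(1-q)·4 = q·8+(1-q)·1 ⇒ q(-4) = (1-q)(-3) ⇒ q = 3/7
P2 indiff ⇒ p·7+(1-p)·3 = p·3+(1-p)·5 ⇒ p(4) = (1-p)(2) ⇒ p = 1/3

p=1/3, q=3/7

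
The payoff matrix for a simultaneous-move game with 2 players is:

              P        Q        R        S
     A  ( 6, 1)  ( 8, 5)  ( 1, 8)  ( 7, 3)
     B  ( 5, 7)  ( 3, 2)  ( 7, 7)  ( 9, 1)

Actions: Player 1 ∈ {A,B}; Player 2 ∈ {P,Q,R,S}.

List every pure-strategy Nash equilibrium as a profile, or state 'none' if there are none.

(A,P): not NE [P2→R gives 8>1]
(A,Q): not NE [P2→R gives 8>5]
(A,R): not NE [P1→B gives 7>1]
(A,S): not NE [P1→B gives 9>7; P2→R gives 8>3]
(B,P): not NE [P1→A gives 6>5]
(B,Q): not NE [P1→A gives 8>3; P2→R gives 7>2]
(B,R): NE
(B,S): not NE [P2→R gives 7>1]

PSNE = {(B,R)}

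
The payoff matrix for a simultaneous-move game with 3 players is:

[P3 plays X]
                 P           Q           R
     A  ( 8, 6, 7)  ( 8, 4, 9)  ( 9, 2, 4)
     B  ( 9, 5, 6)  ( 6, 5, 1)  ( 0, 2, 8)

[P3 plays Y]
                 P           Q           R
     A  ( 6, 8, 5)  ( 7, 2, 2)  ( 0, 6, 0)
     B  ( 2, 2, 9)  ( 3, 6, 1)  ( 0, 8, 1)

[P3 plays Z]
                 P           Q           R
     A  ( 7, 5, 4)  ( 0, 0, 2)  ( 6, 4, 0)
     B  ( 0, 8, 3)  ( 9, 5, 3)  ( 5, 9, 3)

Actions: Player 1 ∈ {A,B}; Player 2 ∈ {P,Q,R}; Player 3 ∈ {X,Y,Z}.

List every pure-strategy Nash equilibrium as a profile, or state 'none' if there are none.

(A,P,X): not NE [P1→B gives 9>8]
(A,P,Y): not NE [P3→X gives 7>5]
(A,P,Z): not NE [P3→X gives 7>4]
(A,Q,X): not NE [P2→P gives 6>4]
(A,Q,Y): not NE [P2→P gives 8>2; P3→X gives 9>2]
(A,Q,Z): not NE [P1→B gives 9>0; P2→P gives 5>0; P3→X gives 9>2]
(A,R,X): not NE [P2→P gives 6>2]
(A,R,Y): not NE [P2→P gives 8>6; P3→X gives 4>0]
(A,R,Z): not NE [P2→P gives 5>4; P3→X gives 4>0]
(B,P,X): not NE [P3→Y gives 9>6]
(B,P,Y): not NE [P1→A gives 6>2; P2→R gives 8>2]
(B,P,Z): not NE [P1→A gives 7>0; P2→R gives 9>8; P3→Y gives 9>3]
(B,Q,X): not NE [P1→A gives 8>6; P3→Z gives 3>1]
(B,Q,Y): not NE [P1→A gives 7>3; P2→R gives 8>6; P3→Z gives 3>1]
(B,Q,Z): not NE [P2→R gives 9>5]
(B,R,X): not NE [P1→A gives 9>0; P2→Q gives 5>2]
(B,R,Y): not NE [P3→X gives 8>1]
(B,R,Z): not NE [P1→A gives 6>5; P3→X gives 8>3]

Equilibria: none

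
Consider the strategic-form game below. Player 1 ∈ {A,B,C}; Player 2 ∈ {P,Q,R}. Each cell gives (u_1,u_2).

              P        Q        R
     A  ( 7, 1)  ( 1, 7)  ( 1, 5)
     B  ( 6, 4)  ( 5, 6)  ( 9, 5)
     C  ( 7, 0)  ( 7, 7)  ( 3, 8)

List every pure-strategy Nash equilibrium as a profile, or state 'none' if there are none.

No pure NE.

(A,P): not NE [P2→Q gives 7>1]
(A,Q): not NE [P1→C gives 7>1]
(A,R): not NE [P1→B gives 9>1; P2→Q gives 7>5]
(B,P): not NE [P1→C gives 7>6; P2→Q gives 6>4]
(B,Q): not NE [P1→C gives 7>5]
(B,R): not NE [P2→Q gives 6>5]
(C,P): not NE [P2→R gives 8>0]
(C,Q): not NE [P2→R gives 8>7]
(C,R): not NE [P1→B gives 9>3]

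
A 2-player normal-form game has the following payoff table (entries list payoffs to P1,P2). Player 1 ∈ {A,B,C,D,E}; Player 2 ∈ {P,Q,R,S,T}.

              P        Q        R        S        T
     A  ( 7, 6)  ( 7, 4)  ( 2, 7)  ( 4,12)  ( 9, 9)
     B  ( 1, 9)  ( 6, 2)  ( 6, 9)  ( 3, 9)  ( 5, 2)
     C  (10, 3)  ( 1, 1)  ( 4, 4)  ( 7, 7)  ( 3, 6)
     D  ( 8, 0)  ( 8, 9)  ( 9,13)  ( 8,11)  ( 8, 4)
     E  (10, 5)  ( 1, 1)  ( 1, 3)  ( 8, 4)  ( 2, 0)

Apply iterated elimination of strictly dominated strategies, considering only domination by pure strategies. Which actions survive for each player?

Survivors P1:{C,D,E} P2:{P,R,S}

P1 drop B (D beats it: P:8>1 Q:8>6 R:9>6 S:8>3 T:8>5)
P2 drop Q (R beats it: A:7>4 C:4>1 D:13>9 E:3>1)
P2 drop T (S beats it: A:12>9 C:7>6 D:11>4 E:4>0)
P1 drop A (C beats it: P:10>7 R:4>2 S:7>4)
P1→{C,D,E} P2→{P,R,S}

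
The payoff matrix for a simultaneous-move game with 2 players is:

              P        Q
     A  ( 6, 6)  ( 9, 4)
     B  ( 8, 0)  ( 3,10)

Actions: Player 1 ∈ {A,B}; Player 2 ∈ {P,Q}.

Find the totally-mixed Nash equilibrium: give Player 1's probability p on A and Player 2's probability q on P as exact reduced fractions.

(p,q) = (5/6, 3/4)

P1 indiff ⇒ q·6+(1-q)·9 = q·8+(1-q)·3 ⇒ q(-2) = (1-q)(-6) ⇒ q = 3/4
P2 indiff ⇒ p·6+(1-p)·0 = p·4+(1-p)·10 ⇒ p(2) = (1-p)(10) ⇒ p = 5/6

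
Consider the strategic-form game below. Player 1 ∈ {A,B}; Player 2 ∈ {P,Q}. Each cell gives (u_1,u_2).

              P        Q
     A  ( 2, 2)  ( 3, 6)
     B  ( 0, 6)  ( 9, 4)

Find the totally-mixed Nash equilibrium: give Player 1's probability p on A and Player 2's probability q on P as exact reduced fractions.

(p,q) = (1/3, 3/4)

P1 indiff ⇒ q·2+(1-q)·3 = q·0+(1-q)·9 ⇒ q(2) = (1-q)(6) ⇒ q = 3/4
P2 indiff ⇒ p·2+(1-p)·6 = p·6+(1-p)·4 ⇒ p(-4) = (1-p)(-2) ⇒ p = 1/3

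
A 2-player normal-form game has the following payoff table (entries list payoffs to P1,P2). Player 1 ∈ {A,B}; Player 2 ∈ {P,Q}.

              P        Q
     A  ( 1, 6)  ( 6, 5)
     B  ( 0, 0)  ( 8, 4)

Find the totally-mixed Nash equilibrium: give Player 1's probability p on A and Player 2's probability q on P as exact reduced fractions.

P1 indiff ⇒ q·1+(1-q)·6 = q·0+(1-q)·8 ⇒ q(1) = (1-q)(2) ⇒ q = 2/3
P2 indiff ⇒ p·6+(1-p)·0 = p·5+(1-p)·4 ⇒ p(1) = (1-p)(4) ⇒ p = 4/5

P1 mixes 4/5 on A; P2 mixes 2/3 on P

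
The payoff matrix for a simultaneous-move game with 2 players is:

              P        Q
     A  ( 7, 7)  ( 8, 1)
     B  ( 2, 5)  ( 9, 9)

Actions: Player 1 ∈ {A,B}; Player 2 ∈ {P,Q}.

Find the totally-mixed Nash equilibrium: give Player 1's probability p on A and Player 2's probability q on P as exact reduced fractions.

P1 indiff ⇒ q·7+(1-q)·8 = q·2+(1-q)·9 ⇒ q(5) = (1-q)(1) ⇒ q = 1/6
P2 indiff ⇒ p·7+(1-p)·5 = p·1+(1-p)·9 ⇒ p(6) = (1-p)(4) ⇒ p = 2/5

(p,q) = (2/5, 1/6)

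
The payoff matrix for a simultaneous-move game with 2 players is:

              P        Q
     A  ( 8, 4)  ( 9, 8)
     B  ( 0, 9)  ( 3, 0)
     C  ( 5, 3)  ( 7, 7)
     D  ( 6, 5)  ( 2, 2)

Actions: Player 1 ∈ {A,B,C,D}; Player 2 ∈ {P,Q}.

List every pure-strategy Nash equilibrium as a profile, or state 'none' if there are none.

Nash profiles: (A,Q)

(A,P): not NE [P2→Q gives 8>4]
(A,Q): NE
(B,P): not NE [P1→A gives 8>0]
(B,Q): not NE [P1→A gives 9>3; P2→P gives 9>0]
(C,P): not NE [P1→A gives 8>5; P2→Q gives 7>3]
(C,Q): not NE [P1→A gives 9>7]
(D,P): not NE [P1→A gives 8>6]
(D,Q): not NE [P1→A gives 9>2; P2→P gives 5>2]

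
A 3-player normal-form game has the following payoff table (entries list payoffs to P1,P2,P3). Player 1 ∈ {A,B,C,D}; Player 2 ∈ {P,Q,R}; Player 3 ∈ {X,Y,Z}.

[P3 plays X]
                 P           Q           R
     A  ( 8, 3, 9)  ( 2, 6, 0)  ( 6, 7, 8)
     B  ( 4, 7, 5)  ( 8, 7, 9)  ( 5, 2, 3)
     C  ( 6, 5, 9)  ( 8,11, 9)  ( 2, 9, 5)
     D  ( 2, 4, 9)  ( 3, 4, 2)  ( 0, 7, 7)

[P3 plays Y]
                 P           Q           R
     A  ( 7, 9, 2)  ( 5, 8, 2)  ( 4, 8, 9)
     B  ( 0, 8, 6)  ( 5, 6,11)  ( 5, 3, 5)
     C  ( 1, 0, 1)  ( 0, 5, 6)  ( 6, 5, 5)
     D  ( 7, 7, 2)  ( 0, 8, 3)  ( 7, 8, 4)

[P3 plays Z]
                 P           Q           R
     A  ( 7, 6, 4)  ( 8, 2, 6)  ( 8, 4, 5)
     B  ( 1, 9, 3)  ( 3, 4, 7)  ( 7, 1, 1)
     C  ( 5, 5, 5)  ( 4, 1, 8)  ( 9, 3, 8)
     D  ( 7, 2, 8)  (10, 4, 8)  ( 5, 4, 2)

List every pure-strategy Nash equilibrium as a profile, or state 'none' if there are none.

(A,P,X): not NE [P2→R gives 7>3]
(A,P,Y): not NE [P3→X gives 9>2]
(A,P,Z): not NE [P3→X gives 9>4]
(A,Q,X): not NE [P1→C gives 8>2; P2→R gives 7>6; P3→Z gives 6>0]
(A,Q,Y): not NE [P2→P gives 9>8; P3→Z gives 6>2]
(A,Q,Z): not NE [P1→D gives 10>8; P2→P gives 6>2]
(A,R,X): not NE [P3→Y gives 9>8]
(A,R,Y): not NE [P1→D gives 7>4; P2→P gives 9>8]
(A,R,Z): not NE [P1→C gives 9>8; P2→P gives 6>4; P3→Y gives 9>5]
(B,P,X): not NE [P1→A gives 8>4; P3→Y gives 6>5]
(B,P,Y): not NE [P1→D gives 7>0]
(B,P,Z): not NE [P1→D gives 7>1; P3→Y gives 6>3]
(B,Q,X): not NE [P3→Y gives 11>9]
(B,Q,Y): not NE [P2→P gives 8>6]
(B,Q,Z): not NE [P1→D gives 10>3; P2→P gives 9>4; P3→Y gives 11>7]
(B,R,X): not NE [P1→A gives 6>5; P2→Q gives 7>2; P3→Y gives 5>3]
(B,R,Y): not NE [P1→D gives 7>5; P2→P gives 8>3]
(B,R,Z): not NE [P1→C gives 9>7; P2→P gives 9>1; P3→Y gives 5>1]
(C,P,X): not NE [P1→A gives 8>6; P2→Q gives 11>5]
(C,P,Y): not NE [P1→D gives 7>1; P2→R gives 5>0; P3→X gives 9>1]
(C,P,Z): not NE [P1→D gives 7>5; P3→X gives 9>5]
(C,Q,X): NE
(C,Q,Y): not NE [P1→B gives 5>0; P3→X gives 9>6]
(C,Q,Z): not NE [P1→D gives 10>4; P2→P gives 5>1; P3→X gives 9>8]
(C,R,X): not NE [P1→A gives 6>2; P2→Q gives 11>9; P3→Z gives 8>5]
(C,R,Y): not NE [P1→D gives 7>6; P3→Z gives 8>5]
(C,R,Z): not NE [P2→P gives 5>3]
(D,P,X): not NE [P1→A gives 8>2; P2→R gives 7>4]
(D,P,Y): not NE [P2→R gives 8>7; P3→X gives 9>2]
(D,P,Z): not NE [P2→R gives 4>2; P3→X gives 9>8]
(D,Q,X): not NE [P1→C gives 8>3; P2→R gives 7>4; P3→Z gives 8>2]
(D,Q,Y): not NE [P1→B gives 5>0; P3→Z gives 8>3]
(D,Q,Z): NE
(D,R,X): not NE [P1→A gives 6>0]
(D,R,Y): not NE [P3→X gives 7>4]
(D,R,Z): not NE [P1→C gives 9>5; P3→X gives 7>2]

PSNE = {(C,Q,X), (D,Q,Z)}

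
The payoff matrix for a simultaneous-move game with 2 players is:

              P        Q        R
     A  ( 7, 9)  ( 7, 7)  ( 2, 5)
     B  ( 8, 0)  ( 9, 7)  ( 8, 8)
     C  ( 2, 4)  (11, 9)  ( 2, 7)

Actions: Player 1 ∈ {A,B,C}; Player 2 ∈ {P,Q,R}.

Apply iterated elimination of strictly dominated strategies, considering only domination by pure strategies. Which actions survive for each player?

P1 drop A (B beats it: P:8>7 Q:9>7 R:8>2)
P2 drop P (Q beats it: B:7>0 C:9>4)
P1→{B,C} P2→{Q,R}

Survivors P1:{B,C} P2:{Q,R}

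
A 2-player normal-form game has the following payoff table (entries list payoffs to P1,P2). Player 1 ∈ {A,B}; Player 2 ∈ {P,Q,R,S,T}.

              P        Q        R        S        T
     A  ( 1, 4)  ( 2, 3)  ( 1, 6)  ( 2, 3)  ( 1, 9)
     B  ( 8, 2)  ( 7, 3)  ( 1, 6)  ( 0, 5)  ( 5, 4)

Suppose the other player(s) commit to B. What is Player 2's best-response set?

P2 best: {R}

u_2(P vs B) = 2
u_2(Q vs B) = 3
u_2(R vs B) = 6
u_2(S vs B) = 5
u_2(T vs B) = 4
max payoff 6 at {R}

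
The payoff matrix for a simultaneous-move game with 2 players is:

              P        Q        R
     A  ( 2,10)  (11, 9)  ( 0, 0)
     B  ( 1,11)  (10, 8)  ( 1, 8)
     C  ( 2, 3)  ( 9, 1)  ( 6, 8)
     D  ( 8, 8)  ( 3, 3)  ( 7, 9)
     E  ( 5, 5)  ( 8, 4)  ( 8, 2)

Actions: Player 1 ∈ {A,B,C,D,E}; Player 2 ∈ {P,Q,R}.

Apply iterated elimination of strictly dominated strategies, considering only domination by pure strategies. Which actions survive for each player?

P2 drop Q (P beats it: A:10>9 B:11>8 C:3>1 D:8>3 E:5>4)
P1 drop A (D beats it: P:8>2 R:7>0)
P1 drop B (C beats it: P:2>1 R:6>1)
P1 drop C (D beats it: P:8>2 R:7>6)
P1→{D,E} P2→{P,R}

IESDS → P1:{D,E} P2:{P,R}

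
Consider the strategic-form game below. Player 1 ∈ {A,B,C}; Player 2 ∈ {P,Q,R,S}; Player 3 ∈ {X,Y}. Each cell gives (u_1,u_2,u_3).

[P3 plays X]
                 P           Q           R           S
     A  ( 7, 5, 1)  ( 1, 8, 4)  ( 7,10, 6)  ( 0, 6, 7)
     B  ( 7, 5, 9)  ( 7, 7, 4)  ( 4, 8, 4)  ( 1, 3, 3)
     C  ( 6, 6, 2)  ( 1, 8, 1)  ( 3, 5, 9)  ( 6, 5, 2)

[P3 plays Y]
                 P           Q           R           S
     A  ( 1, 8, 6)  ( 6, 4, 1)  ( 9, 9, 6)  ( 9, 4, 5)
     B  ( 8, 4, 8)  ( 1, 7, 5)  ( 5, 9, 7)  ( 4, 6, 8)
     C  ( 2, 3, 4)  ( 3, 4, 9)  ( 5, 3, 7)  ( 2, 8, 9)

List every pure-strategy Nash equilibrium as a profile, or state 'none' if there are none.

(A,P,X): not NE [P2→R gives 10>5; P3→Y gives 6>1]
(A,P,Y): not NE [P1→B gives 8>1; P2→R gives 9>8]
(A,Q,X): not NE [P1→B gives 7>1; P2→R gives 10>8]
(A,Q,Y): not NE [P2→R gives 9>4; P3→X gives 4>1]
(A,R,X): NE
(A,R,Y): NE
(A,S,X): not NE [P1→C gives 6>0; P2→R gives 10>6]
(A,S,Y): not NE [P2→R gives 9>4; P3→X gives 7>5]
(B,P,X): not NE [P2→R gives 8>5]
(B,P,Y): not NE [P2→R gives 9>4; P3→X gives 9>8]
(B,Q,X): not NE [P2→R gives 8>7; P3→Y gives 5>4]
(B,Q,Y): not NE [P1→A gives 6>1; P2→R gives 9>7]
(B,R,X): not NE [P1→A gives 7>4; P3→Y gives 7>4]
(B,R,Y): not NE [P1→A gives 9>5]
(B,S,X): not NE [P1→C gives 6>1; P2→R gives 8>3; P3→Y gives 8>3]
(B,S,Y): not NE [P1→A gives 9>4; P2→R gives 9>6]
(C,P,X): not NE [P1→B gives 7>6; P2→Q gives 8>6; P3→Y gives 4>2]
(C,P,Y): not NE [P1→B gives 8>2; P2→S gives 8>3]
(C,Q,X): not NE [P1→B gives 7>1; P3→Y gives 9>1]
(C,Q,Y): not NE [P1→A gives 6>3; P2→S gives 8>4]
(C,R,X): not NE [P1→A gives 7>3; P2→Q gives 8>5]
(C,R,Y): not NE [P1→A gives 9>5; P2→S gives 8>3; P3→X gives 9>7]
(C,S,X): not NE [P2→Q gives 8>5; P3→Y gives 9>2]
(C,S,Y): not NE [P1→A gives 9>2]

PSNE = {(A,R,X), (A,R,Y)}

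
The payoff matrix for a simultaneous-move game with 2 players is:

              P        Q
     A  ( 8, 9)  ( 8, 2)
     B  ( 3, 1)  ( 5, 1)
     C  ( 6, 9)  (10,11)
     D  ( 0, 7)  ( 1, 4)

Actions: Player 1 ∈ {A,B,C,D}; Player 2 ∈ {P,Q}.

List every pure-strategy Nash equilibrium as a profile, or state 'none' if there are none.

PSNE = {(A,P), (C,Q)}

(A,P): NE
(A,Q): not NE [P1→C gives 10>8; P2→P gives 9>2]
(B,P): not NE [P1→A gives 8>3]
(B,Q): not NE [P1→C gives 10>5]
(C,P): not NE [P1→A gives 8>6; P2→Q gives 11>9]
(C,Q): NE
(D,P): not NE [P1→A gives 8>0]
(D,Q): not NE [P1→C gives 10>1; P2→P gives 7>4]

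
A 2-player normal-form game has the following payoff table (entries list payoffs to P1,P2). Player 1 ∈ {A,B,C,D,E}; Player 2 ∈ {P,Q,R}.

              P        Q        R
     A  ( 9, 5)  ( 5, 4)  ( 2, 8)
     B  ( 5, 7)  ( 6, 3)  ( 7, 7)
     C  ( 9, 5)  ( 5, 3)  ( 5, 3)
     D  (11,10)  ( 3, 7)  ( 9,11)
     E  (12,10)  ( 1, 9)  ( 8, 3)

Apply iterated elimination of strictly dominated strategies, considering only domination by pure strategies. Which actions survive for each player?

P2 drop Q (P beats it: A:5>4 B:7>3 C:5>3 D:10>7 E:10>9)
P1 drop A (D beats it: P:11>9 R:9>2)
P1 drop B (D beats it: P:11>5 R:9>7)
P1 drop C (D beats it: P:11>9 R:9>5)
P1→{D,E} P2→{P,R}

Remaining: P1:{D,E} P2:{P,R}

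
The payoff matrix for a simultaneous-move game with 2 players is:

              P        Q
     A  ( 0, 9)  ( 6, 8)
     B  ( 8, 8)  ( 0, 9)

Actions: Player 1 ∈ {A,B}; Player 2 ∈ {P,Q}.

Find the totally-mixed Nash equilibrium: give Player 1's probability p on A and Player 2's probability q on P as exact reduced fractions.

P1 mixes 1/2 on A; P2 mixes 3/7 on P

P1 indiff ⇒ q·0+(1-q)·6 = q·8+(1-q)·0 ⇒ q(-8) = (1-q)(-6) ⇒ q = 3/7
P2 indiff ⇒ p·9+(1-p)·8 = p·8+(1-p)·9 ⇒ p(1) = (1-p)(1) ⇒ p = 1/2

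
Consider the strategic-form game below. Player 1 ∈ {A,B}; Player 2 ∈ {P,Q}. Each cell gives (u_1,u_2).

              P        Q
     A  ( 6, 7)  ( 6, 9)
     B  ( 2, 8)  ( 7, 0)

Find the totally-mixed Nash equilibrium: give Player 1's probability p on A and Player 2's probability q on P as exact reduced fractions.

P1 indiff ⇒ q·6+(1-q)·6 = q·2+(1-q)·7 ⇒ q(4) = (1-q)(1) ⇒ q = 1/5
P2 indiff ⇒ p·7+(1-p)·8 = p·9+(1-p)·0 ⇒ p(-2) = (1-p)(-8) ⇒ p = 4/5

P1 mixes 4/5 on A; P2 mixes 1/5 on P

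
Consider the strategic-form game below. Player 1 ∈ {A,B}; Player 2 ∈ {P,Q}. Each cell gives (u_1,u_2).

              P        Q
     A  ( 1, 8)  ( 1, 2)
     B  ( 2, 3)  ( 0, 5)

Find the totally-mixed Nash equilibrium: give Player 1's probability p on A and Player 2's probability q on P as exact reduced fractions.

(p,q) = (1/4, 1/2)

P1 indiff ⇒ q·1+(1-q)·1 = q·2+(1-q)·0 ⇒ q(-1) = (1-q)(-1) ⇒ q = 1/2
P2 indiff ⇒ p·8+(1-p)·3 = p·2+(1-p)·5 ⇒ p(6) = (1-p)(2) ⇒ p = 1/4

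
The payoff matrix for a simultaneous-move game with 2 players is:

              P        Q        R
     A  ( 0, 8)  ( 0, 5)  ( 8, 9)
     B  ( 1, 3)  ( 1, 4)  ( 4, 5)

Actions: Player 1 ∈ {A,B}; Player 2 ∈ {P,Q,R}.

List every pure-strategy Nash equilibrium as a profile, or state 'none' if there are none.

(A,P): not NE [P1→B gives 1>0; P2→R gives 9>8]
(A,Q): not NE [P1→B gives 1>0; P2→R gives 9>5]
(A,R): NE
(B,P): not NE [P2→R gives 5>3]
(B,Q): not NE [P2→R gives 5>4]
(B,R): not NE [P1→A gives 8>4]

NE set: (A,R)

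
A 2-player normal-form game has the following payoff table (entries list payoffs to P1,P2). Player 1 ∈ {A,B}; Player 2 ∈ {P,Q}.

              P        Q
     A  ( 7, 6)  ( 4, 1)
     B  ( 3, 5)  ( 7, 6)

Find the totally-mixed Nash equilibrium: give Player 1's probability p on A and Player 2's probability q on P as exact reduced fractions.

P1 indiff ⇒ q·7+(1-q)·4 = q·3+(1-q)·7 ⇒ q(4) = (1-q)(3) ⇒ q = 3/7
P2 indiff ⇒ p·6+(1-p)·5 = p·1+(1-p)·6 ⇒ p(5) = (1-p)(1) ⇒ p = 1/6

p=1/6, q=3/7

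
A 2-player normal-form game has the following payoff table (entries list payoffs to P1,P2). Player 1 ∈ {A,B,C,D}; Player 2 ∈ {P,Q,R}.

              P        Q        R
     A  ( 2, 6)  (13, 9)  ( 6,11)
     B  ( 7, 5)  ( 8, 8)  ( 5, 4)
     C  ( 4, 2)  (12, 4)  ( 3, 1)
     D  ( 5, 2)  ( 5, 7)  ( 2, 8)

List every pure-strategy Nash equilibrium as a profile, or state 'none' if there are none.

(A,P): not NE [P1→B gives 7>2; P2→R gives 11>6]
(A,Q): not NE [P2→R gives 11>9]
(A,R): NE
(B,P): not NE [P2→Q gives 8>5]
(B,Q): not NE [P1→A gives 13>8]
(B,R): not NE [P1→A gives 6>5; P2→Q gives 8>4]
(C,P): not NE [P1→B gives 7>4; P2→Q gives 4>2]
(C,Q): not NE [P1→A gives 13>12]
(C,R): not NE [P1→A gives 6>3; P2→Q gives 4>1]
(D,P): not NE [P1→B gives 7>5; P2→R gives 8>2]
(D,Q): not NE [P1→A gives 13>5; P2→R gives 8>7]
(D,R): not NE [P1→A gives 6>2]

PSNE = {(A,R)}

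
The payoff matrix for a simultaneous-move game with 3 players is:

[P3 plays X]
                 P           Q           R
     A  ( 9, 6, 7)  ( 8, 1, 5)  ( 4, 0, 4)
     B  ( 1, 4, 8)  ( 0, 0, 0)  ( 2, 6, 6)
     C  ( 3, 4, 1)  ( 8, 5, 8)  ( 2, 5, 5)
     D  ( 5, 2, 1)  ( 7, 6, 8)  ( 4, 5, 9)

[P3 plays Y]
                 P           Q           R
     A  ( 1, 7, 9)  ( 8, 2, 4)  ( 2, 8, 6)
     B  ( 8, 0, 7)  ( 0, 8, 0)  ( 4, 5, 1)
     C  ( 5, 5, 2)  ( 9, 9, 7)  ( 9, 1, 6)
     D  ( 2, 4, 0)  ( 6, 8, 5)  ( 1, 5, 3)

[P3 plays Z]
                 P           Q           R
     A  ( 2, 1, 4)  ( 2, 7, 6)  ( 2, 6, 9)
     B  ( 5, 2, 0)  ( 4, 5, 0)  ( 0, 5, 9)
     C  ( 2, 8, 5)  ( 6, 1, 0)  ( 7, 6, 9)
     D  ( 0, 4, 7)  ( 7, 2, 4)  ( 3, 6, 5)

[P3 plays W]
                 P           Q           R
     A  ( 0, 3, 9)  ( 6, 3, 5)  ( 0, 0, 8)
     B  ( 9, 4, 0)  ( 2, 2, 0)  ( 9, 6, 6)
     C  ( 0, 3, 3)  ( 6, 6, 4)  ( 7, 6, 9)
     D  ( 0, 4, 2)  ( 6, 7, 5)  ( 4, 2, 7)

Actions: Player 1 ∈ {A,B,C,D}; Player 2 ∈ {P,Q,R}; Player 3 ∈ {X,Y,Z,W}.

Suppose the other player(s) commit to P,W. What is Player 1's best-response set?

BR_1 = {B}

u_1(A vs P,W) = 0
u_1(B vs P,W) = 9
u_1(C vs P,W) = 0
u_1(D vs P,W) = 0
max payoff 9 at {B}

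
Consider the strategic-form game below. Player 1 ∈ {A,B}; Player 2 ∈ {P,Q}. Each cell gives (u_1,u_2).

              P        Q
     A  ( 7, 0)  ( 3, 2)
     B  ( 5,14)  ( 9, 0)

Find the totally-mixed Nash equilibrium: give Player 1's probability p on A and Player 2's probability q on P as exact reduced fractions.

P1 indiff ⇒ q·7+(1-q)·3 = q·5+(1-q)·9 ⇒ q(2) = (1-q)(6) ⇒ q = 3/4
P2 indiff ⇒ p·0+(1-p)·14 = p·2+(1-p)·0 ⇒ p(-2) = (1-p)(-14) ⇒ p = 7/8

(p,q) = (7/8, 3/4)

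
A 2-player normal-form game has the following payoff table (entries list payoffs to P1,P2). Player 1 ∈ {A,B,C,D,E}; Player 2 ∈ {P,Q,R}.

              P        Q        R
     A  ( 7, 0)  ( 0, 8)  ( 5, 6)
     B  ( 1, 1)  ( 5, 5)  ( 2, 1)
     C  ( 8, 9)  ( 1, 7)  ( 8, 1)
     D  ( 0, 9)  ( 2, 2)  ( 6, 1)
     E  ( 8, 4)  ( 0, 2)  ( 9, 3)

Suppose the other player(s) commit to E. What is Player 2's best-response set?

BR_2 = {P}

u_2(P vs E) = 4
u_2(Q vs E) = 2
u_2(R vs E) = 3
max payoff 4 at {P}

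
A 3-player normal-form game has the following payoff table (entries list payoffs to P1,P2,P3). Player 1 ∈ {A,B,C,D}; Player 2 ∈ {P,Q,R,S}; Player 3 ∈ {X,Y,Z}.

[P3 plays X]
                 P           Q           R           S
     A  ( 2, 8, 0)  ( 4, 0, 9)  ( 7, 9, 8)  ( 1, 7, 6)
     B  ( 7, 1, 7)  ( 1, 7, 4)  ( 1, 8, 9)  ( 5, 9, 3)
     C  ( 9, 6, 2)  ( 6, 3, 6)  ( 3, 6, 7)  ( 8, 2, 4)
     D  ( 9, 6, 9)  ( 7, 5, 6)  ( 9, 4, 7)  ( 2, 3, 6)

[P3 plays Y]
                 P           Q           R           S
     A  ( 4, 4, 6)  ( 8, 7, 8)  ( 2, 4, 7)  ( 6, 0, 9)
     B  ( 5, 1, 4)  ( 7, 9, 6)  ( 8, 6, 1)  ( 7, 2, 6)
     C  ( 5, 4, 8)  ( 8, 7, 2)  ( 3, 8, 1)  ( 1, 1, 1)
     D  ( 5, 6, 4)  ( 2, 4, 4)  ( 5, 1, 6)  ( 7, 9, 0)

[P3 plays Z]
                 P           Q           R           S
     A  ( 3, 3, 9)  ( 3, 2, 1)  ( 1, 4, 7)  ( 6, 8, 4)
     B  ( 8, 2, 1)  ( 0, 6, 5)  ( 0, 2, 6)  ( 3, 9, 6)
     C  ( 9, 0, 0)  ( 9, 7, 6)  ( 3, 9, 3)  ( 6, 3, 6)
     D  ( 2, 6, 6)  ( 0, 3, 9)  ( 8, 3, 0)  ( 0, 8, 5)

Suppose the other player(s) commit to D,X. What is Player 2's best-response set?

P2 best: {P}

u_2(P vs D,X) = 6
u_2(Q vs D,X) = 5
u_2(R vs D,X) = 4
u_2(S vs D,X) = 3
max payoff 6 at {P}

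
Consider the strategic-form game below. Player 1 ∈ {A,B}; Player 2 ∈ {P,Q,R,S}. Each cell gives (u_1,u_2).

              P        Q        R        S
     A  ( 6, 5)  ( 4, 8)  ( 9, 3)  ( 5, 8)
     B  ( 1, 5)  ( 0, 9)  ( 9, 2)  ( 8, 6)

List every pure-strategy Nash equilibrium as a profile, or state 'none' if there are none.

(A,P): not NE [P2→S gives 8>5]
(A,Q): NE
(A,R): not NE [P2→S gives 8>3]
(A,S): not NE [P1→B gives 8>5]
(B,P): not NE [P1→A gives 6>1; P2→Q gives 9>5]
(B,Q): not NE [P1→A gives 4>0]
(B,R): not NE [P2→Q gives 9>2]
(B,S): not NE [P2→Q gives 9>6]

PSNE = {(A,Q)}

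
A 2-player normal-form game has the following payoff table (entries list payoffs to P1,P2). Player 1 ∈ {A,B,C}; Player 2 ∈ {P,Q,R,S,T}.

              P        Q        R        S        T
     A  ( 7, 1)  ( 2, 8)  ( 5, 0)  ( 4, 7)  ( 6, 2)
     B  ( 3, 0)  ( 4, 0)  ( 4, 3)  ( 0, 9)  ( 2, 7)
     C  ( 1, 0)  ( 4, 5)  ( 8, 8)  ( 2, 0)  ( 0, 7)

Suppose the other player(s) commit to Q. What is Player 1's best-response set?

u_1(A vs Q) = 2
u_1(B vs Q) = 4
u_1(C vs Q) = 4
max payoff 4 at {B,C}

P1 best: {B,C}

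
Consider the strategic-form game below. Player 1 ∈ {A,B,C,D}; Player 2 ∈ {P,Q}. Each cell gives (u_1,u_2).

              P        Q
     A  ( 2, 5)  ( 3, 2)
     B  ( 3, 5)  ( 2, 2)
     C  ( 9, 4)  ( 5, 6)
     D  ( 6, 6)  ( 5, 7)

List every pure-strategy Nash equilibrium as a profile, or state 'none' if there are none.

NE set: (C,Q), (D,Q)

(A,P): not NE [P1→C gives 9>2]
(A,Q): not NE [P1→D gives 5>3; P2→P gives 5>2]
(B,P): not NE [P1→C gives 9>3]
(B,Q): not NE [P1→D gives 5>2; P2→P gives 5>2]
(C,P): not NE [P2→Q gives 6>4]
(C,Q): NE
(D,P): not NE [P1→C gives 9>6; P2→Q gives 7>6]
(D,Q): NE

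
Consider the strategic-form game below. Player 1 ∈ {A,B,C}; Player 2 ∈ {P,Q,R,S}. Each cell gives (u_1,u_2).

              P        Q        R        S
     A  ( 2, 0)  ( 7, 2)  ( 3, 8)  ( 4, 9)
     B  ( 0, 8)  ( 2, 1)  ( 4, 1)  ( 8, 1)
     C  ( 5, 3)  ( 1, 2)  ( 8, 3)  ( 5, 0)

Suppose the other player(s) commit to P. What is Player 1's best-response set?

u_1(A vs P) = 2
u_1(B vs P) = 0
u_1(C vs P) = 5
max payoff 5 at {C}

argmax u_1 = {C}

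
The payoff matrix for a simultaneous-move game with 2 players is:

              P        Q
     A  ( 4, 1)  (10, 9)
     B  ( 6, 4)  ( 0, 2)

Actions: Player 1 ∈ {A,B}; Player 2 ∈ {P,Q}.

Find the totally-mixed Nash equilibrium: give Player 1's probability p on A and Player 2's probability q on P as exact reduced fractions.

(p,q) = (1/5, 5/6)

P1 indiff ⇒ q·4+(1-q)·10 = q·6+(1-q)·0 ⇒ q(-2) = (1-q)(-10) ⇒ q = 5/6
P2 indiff ⇒ p·1+(1-p)·4 = p·9+(1-p)·2 ⇒ p(-8) = (1-p)(-2) ⇒ p = 1/5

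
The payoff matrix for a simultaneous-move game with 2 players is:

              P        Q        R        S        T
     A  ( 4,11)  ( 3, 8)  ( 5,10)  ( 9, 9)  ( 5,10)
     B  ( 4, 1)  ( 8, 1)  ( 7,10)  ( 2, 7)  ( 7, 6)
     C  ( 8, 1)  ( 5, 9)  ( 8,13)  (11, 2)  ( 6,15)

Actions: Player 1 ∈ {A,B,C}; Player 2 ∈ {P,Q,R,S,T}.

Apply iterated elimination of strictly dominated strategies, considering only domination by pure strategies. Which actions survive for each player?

P1 drop A (C beats it: P:8>4 Q:5>3 R:8>5 S:11>9 T:6>5)
P2 drop P (R beats it: B:10>1 C:13>1)
P2 drop Q (R beats it: B:10>1 C:13>9)
P2 drop S (R beats it: B:10>7 C:13>2)
P1→{B,C} P2→{R,T}

Remaining: P1:{B,C} P2:{R,T}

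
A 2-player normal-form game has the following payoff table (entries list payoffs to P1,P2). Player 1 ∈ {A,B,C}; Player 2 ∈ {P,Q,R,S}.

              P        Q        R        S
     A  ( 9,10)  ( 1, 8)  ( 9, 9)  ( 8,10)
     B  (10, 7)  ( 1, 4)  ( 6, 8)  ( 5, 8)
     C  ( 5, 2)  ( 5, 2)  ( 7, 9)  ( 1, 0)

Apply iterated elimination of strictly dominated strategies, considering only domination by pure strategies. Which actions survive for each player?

P2 drop Q (R beats it: A:9>8 B:8>4 C:9>2)
P1 drop C (A beats it: P:9>5 R:9>7 S:8>1)
P1→{A,B} P2→{P,R,S}

Remaining: P1:{A,B} P2:{P,R,S}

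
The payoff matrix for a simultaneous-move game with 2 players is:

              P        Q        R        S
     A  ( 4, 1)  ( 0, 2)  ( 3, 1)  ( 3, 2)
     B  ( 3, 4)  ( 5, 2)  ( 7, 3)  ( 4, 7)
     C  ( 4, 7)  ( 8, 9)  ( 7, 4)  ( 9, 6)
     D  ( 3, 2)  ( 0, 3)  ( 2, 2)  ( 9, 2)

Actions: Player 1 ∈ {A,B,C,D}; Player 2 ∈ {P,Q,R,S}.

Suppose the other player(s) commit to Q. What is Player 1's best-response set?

u_1(A vs Q) = 0
u_1(B vs Q) = 5
u_1(C vs Q) = 8
u_1(D vs Q) = 0
max payoff 8 at {C}

P1 best: {C}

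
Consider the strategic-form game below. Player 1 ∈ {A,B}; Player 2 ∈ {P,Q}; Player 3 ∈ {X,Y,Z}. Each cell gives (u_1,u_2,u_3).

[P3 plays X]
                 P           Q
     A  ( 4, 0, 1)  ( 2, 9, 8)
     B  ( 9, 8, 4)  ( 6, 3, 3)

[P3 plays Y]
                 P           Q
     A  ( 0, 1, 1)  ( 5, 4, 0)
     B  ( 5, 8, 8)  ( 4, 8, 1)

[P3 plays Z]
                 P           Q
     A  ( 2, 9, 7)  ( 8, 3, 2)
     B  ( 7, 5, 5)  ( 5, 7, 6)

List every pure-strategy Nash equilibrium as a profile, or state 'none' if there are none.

(A,P,X): not NE [P1→B gives 9>4; P2→Q gives 9>0; P3→Z gives 7>1]
(A,P,Y): not NE [P1→B gives 5>0; P2→Q gives 4>1; P3→Z gives 7>1]
(A,P,Z): not NE [P1→B gives 7>2]
(A,Q,X): not NE [P1→B gives 6>2]
(A,Q,Y): not NE [P3→X gives 8>0]
(A,Q,Z): not NE [P2→P gives 9>3; P3→X gives 8>2]
(B,P,X): not NE [P3→Y gives 8>4]
(B,P,Y): NE
(B,P,Z): not NE [P2→Q gives 7>5; P3→Y gives 8>5]
(B,Q,X): not NE [P2→P gives 8>3; P3→Z gives 6>3]
(B,Q,Y): not NE [P1→A gives 5>4; P3→Z gives 6>1]
(B,Q,Z): not NE [P1→A gives 8>5]

NE set: (B,P,Y)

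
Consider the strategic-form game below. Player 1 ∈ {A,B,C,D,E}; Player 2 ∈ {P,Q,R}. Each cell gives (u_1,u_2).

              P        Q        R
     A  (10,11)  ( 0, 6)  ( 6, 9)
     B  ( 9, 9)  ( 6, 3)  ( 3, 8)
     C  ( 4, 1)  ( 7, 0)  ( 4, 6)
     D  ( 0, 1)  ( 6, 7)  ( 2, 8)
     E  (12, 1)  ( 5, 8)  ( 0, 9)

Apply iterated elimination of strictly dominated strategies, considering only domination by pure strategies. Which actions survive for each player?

P1 drop D (C beats it: P:4>0 Q:7>6 R:4>2)
P2 drop Q (R beats it: A:9>6 B:8>3 C:6>0 E:9>8)
P1 drop B (A beats it: P:10>9 R:6>3)
P1 drop C (A beats it: P:10>4 R:6>4)
P1→{A,E} P2→{P,R}

Survivors P1:{A,E} P2:{P,R}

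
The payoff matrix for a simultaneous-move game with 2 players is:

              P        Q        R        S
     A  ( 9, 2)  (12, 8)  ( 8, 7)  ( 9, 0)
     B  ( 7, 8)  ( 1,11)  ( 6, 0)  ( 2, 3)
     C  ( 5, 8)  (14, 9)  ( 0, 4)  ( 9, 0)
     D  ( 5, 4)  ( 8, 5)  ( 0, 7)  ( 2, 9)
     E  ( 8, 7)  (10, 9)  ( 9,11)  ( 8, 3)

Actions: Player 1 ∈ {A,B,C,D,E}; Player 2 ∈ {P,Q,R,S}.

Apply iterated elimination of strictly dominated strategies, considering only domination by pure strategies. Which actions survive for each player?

P1 drop B (A beats it: P:9>7 Q:12>1 R:8>6 S:9>2)
P1 drop D (A beats it: P:9>5 Q:12>8 R:8>0 S:9>2)
P2 drop P (Q beats it: A:8>2 C:9>8 E:9>7)
P2 drop S (Q beats it: A:8>0 C:9>0 E:9>3)
P1→{A,C,E} P2→{Q,R}

Remaining: P1:{A,C,E} P2:{Q,R}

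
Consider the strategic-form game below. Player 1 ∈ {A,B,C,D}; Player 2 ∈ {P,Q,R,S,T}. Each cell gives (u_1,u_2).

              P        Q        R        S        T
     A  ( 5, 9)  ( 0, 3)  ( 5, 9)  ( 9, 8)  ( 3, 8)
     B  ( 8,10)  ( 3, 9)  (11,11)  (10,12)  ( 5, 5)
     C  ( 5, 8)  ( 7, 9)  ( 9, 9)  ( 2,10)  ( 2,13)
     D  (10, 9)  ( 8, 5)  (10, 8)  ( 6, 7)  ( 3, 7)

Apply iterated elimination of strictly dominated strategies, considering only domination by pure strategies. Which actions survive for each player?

P1 drop A (B beats it: P:8>5 Q:3>0 R:11>5 S:10>9 T:5>3)
P1 drop C (D beats it: P:10>5 Q:8>7 R:10>9 S:6>2 T:3>2)
P2 drop Q (P beats it: B:10>9 D:9>5)
P2 drop T (P beats it: B:10>5 D:9>7)
P1→{B,D} P2→{P,R,S}

Survivors P1:{B,D} P2:{P,R,S}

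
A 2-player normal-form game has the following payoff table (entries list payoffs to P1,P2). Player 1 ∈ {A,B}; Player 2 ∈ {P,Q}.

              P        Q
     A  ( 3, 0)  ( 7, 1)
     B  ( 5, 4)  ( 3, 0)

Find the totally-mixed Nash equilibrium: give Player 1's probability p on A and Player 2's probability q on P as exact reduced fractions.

P1 indiff ⇒ q·3+(1-q)·7 = q·5+(1-q)·3 ⇒ q(-2) = (1-q)(-4) ⇒ q = 2/3
P2 indiff ⇒ p·0+(1-p)·4 = p·1+(1-p)·0 ⇒ p(-1) = (1-p)(-4) ⇒ p = 4/5

(p,q) = (4/5, 2/3)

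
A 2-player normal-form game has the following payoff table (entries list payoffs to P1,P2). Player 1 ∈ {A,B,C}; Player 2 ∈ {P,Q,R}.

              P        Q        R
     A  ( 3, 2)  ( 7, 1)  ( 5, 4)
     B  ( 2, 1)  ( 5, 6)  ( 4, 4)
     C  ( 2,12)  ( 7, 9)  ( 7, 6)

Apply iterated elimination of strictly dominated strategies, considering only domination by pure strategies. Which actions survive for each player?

P1 drop B (A beats it: P:3>2 Q:7>5 R:5>4)
P2 drop Q (P beats it: A:2>1 C:12>9)
P1→{A,C} P2→{P,R}

Remaining: P1:{A,C} P2:{P,R}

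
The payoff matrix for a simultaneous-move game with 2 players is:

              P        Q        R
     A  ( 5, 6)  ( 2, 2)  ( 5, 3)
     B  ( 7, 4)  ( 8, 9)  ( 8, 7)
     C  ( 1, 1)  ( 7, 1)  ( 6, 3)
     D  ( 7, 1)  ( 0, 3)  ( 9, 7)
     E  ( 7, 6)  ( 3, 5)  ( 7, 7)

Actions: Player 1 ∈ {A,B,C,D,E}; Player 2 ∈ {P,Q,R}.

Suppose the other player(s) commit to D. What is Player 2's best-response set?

BR_2 = {R}

u_2(P vs D) = 1
u_2(Q vs D) = 3
u_2(R vs D) = 7
max payoff 7 at {R}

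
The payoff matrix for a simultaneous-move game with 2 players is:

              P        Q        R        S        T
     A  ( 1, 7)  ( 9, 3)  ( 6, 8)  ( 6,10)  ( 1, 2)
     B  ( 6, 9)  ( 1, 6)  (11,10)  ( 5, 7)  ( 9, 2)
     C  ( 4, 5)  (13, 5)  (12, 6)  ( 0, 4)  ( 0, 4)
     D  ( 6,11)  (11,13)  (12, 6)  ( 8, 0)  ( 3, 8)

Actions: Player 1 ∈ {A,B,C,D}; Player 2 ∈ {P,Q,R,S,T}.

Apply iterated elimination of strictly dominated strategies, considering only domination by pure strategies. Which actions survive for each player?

IESDS → P1:{B,C,D} P2:{P,Q,R}

P1 drop A (D beats it: P:6>1 Q:11>9 R:12>6 S:8>6 T:3>1)
P2 drop S (P beats it: B:9>7 C:5>4 D:11>0)
P2 drop T (P beats it: B:9>2 C:5>4 D:11>8)
P1→{B,C,D} P2→{P,Q,R}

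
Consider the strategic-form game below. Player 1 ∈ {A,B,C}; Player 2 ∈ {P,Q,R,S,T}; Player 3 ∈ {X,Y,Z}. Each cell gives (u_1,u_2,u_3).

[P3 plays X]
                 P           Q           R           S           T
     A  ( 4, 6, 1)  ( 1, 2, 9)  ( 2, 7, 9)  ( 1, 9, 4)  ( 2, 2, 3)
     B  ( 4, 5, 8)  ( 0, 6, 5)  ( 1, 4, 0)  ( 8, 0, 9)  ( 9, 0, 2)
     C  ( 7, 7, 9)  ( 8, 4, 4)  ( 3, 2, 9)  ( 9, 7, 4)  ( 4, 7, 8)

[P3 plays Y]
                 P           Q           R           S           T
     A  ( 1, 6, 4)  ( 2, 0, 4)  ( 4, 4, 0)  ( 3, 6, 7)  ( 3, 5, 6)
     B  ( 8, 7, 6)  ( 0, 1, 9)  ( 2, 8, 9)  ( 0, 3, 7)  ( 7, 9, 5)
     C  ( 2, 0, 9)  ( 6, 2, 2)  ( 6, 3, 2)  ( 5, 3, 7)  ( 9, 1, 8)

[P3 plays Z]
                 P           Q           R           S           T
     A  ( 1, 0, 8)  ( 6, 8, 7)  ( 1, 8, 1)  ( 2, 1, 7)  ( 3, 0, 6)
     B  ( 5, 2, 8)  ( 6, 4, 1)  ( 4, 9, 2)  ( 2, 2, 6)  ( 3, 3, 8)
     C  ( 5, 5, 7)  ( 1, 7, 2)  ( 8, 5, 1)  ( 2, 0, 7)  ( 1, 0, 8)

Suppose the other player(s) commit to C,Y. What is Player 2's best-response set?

argmax u_2 = {R,S}

u_2(P vs C,Y) = 0
u_2(Q vs C,Y) = 2
u_2(R vs C,Y) = 3
u_2(S vs C,Y) = 3
u_2(T vs C,Y) = 1
max payoff 3 at {R,S}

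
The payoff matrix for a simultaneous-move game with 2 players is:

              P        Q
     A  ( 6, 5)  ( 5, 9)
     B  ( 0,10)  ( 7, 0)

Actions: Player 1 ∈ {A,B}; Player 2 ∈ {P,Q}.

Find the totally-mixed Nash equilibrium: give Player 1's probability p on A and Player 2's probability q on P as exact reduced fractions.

P1 mixes 5/7 on A; P2 mixes 1/4 on P

P1 indiff ⇒ q·6+(1-q)·5 = q·0+(1-q)·7 ⇒ q(6) = (1-q)(2) ⇒ q = 1/4
P2 indiff ⇒ p·5+(1-p)·10 = p·9+(1-p)·0 ⇒ p(-4) = (1-p)(-10) ⇒ p = 5/7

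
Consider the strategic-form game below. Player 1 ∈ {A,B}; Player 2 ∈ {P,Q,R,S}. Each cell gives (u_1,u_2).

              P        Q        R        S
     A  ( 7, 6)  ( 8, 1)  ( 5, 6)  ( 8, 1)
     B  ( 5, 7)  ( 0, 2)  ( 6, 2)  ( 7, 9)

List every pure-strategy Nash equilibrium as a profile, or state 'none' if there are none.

Nash profiles: (A,P)

(A,P): NE
(A,Q): not NE [P2→R gives 6>1]
(A,R): not NE [P1→B gives 6>5]
(A,S): not NE [P2→R gives 6>1]
(B,P): not NE [P1→A gives 7>5; P2→S gives 9>7]
(B,Q): not NE [P1→A gives 8>0; P2→S gives 9>2]
(B,R): not NE [P2→S gives 9>2]
(B,S): not NE [P1→A gives 8>7]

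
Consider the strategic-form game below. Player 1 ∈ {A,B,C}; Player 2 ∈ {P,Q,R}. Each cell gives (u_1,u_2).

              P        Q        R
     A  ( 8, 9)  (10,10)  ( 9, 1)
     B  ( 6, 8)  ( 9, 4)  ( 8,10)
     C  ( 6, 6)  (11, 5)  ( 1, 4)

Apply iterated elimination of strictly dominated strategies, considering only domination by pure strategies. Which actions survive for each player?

Survivors P1:{A,C} P2:{P,Q}

P1 drop B (A beats it: P:8>6 Q:10>9 R:9>8)
P2 drop R (P beats it: A:9>1 C:6>4)
P1→{A,C} P2→{P,Q}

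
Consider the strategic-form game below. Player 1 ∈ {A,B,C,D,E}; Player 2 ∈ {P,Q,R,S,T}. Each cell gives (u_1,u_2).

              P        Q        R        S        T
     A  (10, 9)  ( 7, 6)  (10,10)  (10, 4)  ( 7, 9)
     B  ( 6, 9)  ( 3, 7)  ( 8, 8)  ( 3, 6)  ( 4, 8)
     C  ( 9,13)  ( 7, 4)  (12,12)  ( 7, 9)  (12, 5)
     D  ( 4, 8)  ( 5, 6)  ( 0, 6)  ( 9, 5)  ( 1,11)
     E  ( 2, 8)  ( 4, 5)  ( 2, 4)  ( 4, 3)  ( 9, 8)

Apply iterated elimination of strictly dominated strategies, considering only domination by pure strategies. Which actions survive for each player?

P1 drop B (A beats it: P:10>6 Q:7>3 R:10>8 S:10>3 T:7>4)
P1 drop D (A beats it: P:10>4 Q:7>5 R:10>0 S:10>9 T:7>1)
P1 drop E (C beats it: P:9>2 Q:7>4 R:12>2 S:7>4 T:12>9)
P2 drop Q (P beats it: A:9>6 C:13>4)
P2 drop S (P beats it: A:9>4 C:13>9)
P2 drop T (R beats it: A:10>9 C:12>5)
P1→{A,C} P2→{P,R}

Survivors P1:{A,C} P2:{P,R}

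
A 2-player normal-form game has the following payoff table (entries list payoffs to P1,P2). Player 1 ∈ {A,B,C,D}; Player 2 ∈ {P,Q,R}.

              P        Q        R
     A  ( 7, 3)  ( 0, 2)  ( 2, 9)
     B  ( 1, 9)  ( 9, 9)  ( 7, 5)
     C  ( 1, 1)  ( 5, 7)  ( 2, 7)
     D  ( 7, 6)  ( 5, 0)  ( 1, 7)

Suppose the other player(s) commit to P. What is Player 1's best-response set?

argmax u_1 = {A,D}

u_1(A vs P) = 7
u_1(B vs P) = 1
u_1(C vs P) = 1
u_1(D vs P) = 7
max payoff 7 at {A,D}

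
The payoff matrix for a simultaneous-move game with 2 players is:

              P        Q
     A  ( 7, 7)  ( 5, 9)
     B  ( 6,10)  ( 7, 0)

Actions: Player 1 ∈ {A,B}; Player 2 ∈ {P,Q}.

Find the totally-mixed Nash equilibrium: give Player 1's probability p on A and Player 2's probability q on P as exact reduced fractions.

P1 indiff ⇒ q·7+(1-q)·5 = q·6+(1-q)·7 ⇒ q(1) = (1-q)(2) ⇒ q = 2/3
P2 indiff ⇒ p·7+(1-p)·10 = p·9+(1-p)·0 ⇒ p(-2) = (1-p)(-10) ⇒ p = 5/6

P1 mixes 5/6 on A; P2 mixes 2/3 on P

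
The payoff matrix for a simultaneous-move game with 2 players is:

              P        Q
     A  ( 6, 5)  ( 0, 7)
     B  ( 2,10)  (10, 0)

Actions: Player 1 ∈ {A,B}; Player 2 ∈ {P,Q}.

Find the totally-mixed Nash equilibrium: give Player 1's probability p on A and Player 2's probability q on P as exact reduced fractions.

P1 indiff ⇒ q·6+(1-q)·0 = q·2+(1-q)·10 ⇒ q(4) = (1-q)(10) ⇒ q = 5/7
P2 indiff ⇒ p·5+(1-p)·10 = p·7+(1-p)·0 ⇒ p(-2) = (1-p)(-10) ⇒ p = 5/6

p=5/6, q=5/7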